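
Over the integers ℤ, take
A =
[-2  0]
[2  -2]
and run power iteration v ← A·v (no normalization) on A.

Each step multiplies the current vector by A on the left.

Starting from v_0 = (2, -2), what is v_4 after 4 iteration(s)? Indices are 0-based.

v_4 = (32, -160)

v_0 = (2, -2).
v_1 = A·v_0 = (-4, 8).
v_2 = A·v_1 = (8, -24).
v_3 = A·v_2 = (-16, 64).
v_4 = A·v_3 = (32, -160).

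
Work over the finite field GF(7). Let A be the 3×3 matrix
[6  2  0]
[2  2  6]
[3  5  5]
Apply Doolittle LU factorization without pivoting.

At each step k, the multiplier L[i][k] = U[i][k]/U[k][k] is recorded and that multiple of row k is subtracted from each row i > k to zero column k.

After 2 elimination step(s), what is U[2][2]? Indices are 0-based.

U[2][2] = 1

k=0: U[0][0]=6
  eliminate (1,0): mult=5, new row 1: (0, 6, 6); set L[1][0]=5
  eliminate (2,0): mult=4, new row 2: (0, 4, 5); set L[2][0]=4
k=1: U[1][1]=6
  eliminate (2,1): mult=3, new row 2: (0, 0, 1); set L[2][1]=3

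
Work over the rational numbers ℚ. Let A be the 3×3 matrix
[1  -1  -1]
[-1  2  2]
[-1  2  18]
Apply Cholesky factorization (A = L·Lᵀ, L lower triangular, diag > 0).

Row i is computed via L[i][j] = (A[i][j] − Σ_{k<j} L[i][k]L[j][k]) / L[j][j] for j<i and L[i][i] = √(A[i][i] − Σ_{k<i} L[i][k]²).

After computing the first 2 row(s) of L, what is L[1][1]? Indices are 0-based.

L[1][1] = 1

Step 1: L[0][0] = √(1) = 1.
  L[1][0] = (-1) / L[0][0] = -1.
Step 2: L[1][1] = √(1) = 1.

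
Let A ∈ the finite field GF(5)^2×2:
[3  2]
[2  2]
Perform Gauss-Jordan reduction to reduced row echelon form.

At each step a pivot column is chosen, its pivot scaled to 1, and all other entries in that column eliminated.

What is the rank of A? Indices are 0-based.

rank = 2

[1] R0 /= 3  ⇒  (1, 4)
     R1 -= 2·R0  ⇒  (0, 4)
[2] R1 /= 4  ⇒  (0, 1)
     R0 -= 4·R1  ⇒  (1, 0)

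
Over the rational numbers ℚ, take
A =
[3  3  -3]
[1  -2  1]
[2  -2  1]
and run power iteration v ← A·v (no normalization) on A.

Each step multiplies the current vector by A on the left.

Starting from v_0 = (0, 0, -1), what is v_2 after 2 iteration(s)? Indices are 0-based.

v_2 = (9, 4, 7)

v_0 = (0, 0, -1).
v_1 = A·v_0 = (3, -1, -1).
v_2 = A·v_1 = (9, 4, 7).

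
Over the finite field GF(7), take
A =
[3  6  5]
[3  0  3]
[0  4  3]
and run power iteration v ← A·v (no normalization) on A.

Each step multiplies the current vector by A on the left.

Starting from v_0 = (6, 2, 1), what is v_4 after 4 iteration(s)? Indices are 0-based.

v_0 = (6, 2, 1).
v_1 = A·v_0 = (0, 0, 4).
v_2 = A·v_1 = (6, 5, 5).
v_3 = A·v_2 = (3, 5, 0).
v_4 = A·v_3 = (4, 2, 6).

v_4 = (4, 2, 6)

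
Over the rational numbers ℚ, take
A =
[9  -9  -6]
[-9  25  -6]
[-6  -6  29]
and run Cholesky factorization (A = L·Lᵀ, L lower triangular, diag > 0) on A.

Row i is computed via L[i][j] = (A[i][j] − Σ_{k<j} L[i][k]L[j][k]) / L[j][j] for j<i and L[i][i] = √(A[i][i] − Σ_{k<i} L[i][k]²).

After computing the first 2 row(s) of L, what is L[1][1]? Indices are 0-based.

Step 1: L[0][0] = √(9) = 3.
  L[1][0] = (-9) / L[0][0] = -3.
Step 2: L[1][1] = √(16) = 4.

L[1][1] = 4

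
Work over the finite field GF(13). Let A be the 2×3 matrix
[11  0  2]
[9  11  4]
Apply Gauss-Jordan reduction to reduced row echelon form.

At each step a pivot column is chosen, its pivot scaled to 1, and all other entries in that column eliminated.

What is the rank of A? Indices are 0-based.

rank = 2

pivot(0,0)=11: scale R0 → (1, 0, 12)
  clear (1,0): R1 −= (9)R0 → (0, 11, 0)
pivot(1,1)=11: scale R1 → (0, 1, 0)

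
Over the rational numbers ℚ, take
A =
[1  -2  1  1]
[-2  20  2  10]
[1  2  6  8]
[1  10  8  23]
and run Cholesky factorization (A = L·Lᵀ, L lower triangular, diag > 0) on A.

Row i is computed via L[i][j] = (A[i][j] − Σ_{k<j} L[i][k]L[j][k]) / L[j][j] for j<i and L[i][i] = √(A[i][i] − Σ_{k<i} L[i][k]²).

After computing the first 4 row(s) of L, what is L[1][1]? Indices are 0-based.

L[1][1] = 4

Step 1: L[0][0] = √(1) = 1.
  L[1][0] = (-2) / L[0][0] = -2.
Step 2: L[1][1] = √(16) = 4.
  L[2][0] = (1) / L[0][0] = 1.
  L[2][1] = (4) / L[1][1] = 1.
Step 3: L[2][2] = √(4) = 2.
  L[3][0] = (1) / L[0][0] = 1.
  L[3][1] = (12) / L[1][1] = 3.
  L[3][2] = (4) / L[2][2] = 2.
Step 4: L[3][3] = √(9) = 3.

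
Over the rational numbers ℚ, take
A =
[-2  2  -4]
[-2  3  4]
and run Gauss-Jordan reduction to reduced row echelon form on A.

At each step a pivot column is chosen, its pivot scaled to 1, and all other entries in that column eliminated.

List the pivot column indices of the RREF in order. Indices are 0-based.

[1] R0 /= -2  ⇒  (1, -1, 2)
     R1 -= -2·R0  ⇒  (0, 1, 8)
[2] R1 /= 1  ⇒  (0, 1, 8)
     R0 -= -1·R1  ⇒  (1, 0, 10)

pivot columns: 0, 1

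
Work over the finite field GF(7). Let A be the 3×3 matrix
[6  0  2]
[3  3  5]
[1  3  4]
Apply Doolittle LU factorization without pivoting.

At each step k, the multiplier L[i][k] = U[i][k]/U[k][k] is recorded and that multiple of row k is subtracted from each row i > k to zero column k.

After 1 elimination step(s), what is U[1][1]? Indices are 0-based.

[col 0] pivot 6
  R1 -= 4*R0 → (0, 3, 4)  (L[1][0] := 4)
  R2 -= 6*R0 → (0, 3, 6)  (L[2][0] := 6)

U[1][1] = 3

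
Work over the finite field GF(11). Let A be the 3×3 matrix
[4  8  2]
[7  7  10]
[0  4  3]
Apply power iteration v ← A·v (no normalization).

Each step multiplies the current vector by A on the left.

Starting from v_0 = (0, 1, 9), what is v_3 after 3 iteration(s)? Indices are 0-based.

v_3 = (7, 10, 0)

v_0 = (0, 1, 9).
v_1 = A·v_0 = (4, 9, 9).
v_2 = A·v_1 = (7, 5, 8).
v_3 = A·v_2 = (7, 10, 0).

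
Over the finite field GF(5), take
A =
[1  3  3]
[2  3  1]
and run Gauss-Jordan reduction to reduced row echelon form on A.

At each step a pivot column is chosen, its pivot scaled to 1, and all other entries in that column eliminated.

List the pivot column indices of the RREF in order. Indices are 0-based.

pivot columns: 0, 1

[1] R0 /= 1  ⇒  (1, 3, 3)
     R1 -= 2·R0  ⇒  (0, 2, 0)
[2] R1 /= 2  ⇒  (0, 1, 0)
     R0 -= 3·R1  ⇒  (1, 0, 3)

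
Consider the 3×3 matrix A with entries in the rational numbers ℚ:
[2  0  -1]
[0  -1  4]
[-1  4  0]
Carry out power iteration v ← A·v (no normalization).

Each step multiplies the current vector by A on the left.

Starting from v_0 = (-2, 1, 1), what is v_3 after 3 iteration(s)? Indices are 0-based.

v_3 = (-49, 47, 100)

v_0 = (-2, 1, 1).
v_1 = A·v_0 = (-5, 3, 6).
v_2 = A·v_1 = (-16, 21, 17).
v_3 = A·v_2 = (-49, 47, 100).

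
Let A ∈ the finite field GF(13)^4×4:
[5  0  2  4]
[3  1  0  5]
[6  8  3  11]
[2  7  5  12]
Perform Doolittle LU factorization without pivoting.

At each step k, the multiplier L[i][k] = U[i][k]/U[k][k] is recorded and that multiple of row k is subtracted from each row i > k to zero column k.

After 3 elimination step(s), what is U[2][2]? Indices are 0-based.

k=0: U[0][0]=5
  eliminate (1,0): mult=11, new row 1: (0, 1, 4, 0); set L[1][0]=11
  eliminate (2,0): mult=9, new row 2: (0, 8, 11, 1); set L[2][0]=9
  eliminate (3,0): mult=3, new row 3: (0, 7, 12, 0); set L[3][0]=3
k=1: U[1][1]=1
  eliminate (2,1): mult=8, new row 2: (0, 0, 5, 1); set L[2][1]=8
  eliminate (3,1): mult=7, new row 3: (0, 0, 10, 0); set L[3][1]=7
k=2: U[2][2]=5
  eliminate (3,2): mult=2, new row 3: (0, 0, 0, 11); set L[3][2]=2

U[2][2] = 5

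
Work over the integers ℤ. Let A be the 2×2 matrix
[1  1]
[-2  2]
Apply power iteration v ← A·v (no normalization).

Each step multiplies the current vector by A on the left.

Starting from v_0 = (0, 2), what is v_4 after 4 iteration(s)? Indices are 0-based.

v_0 = (0, 2).
v_1 = A·v_0 = (2, 4).
v_2 = A·v_1 = (6, 4).
v_3 = A·v_2 = (10, -4).
v_4 = A·v_3 = (6, -28).

v_4 = (6, -28)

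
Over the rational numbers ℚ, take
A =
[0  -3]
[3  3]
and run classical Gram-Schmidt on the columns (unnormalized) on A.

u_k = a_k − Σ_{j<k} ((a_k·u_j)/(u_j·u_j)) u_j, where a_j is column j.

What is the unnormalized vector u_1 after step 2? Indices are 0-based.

Step 1: u_0 = a_0 = (0, 3).
Step 2: u_1 = a_1 − (1)·u_0 = (-3, 0).

u_1 = (-3, 0)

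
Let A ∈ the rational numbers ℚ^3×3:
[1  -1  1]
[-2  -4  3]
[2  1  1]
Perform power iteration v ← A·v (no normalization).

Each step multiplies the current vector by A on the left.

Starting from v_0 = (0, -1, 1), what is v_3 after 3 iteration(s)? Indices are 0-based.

v_3 = (38, 171, -31)

v_0 = (0, -1, 1).
v_1 = A·v_0 = (2, 7, 0).
v_2 = A·v_1 = (-5, -32, 11).
v_3 = A·v_2 = (38, 171, -31).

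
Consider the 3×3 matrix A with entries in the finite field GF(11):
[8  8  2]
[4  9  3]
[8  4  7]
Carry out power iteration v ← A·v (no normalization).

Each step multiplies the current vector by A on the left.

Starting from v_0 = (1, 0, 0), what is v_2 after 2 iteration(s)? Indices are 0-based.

v_0 = (1, 0, 0).
v_1 = A·v_0 = (8, 4, 8).
v_2 = A·v_1 = (2, 4, 4).

v_2 = (2, 4, 4)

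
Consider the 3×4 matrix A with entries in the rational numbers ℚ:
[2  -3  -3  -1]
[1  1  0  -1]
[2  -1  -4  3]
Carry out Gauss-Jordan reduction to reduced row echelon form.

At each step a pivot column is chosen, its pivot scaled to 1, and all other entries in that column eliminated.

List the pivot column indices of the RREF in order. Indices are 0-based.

step 1: normalize row 0 (÷2) = (1, -3/2, -3/2, -1/2)
  row 1: subtract 1×row0 = (0, 5/2, 3/2, -1/2)
  row 2: subtract 2×row0 = (0, 2, -1, 4)
step 2: normalize row 1 (÷5/2) = (0, 1, 3/5, -1/5)
  row 0: subtract -3/2×row1 = (1, 0, -3/5, -4/5)
  row 2: subtract 2×row1 = (0, 0, -11/5, 22/5)
step 3: normalize row 2 (÷-11/5) = (0, 0, 1, -2)
  row 0: subtract -3/5×row2 = (1, 0, 0, -2)
  row 1: subtract 3/5×row2 = (0, 1, 0, 1)

pivot columns: 0, 1, 2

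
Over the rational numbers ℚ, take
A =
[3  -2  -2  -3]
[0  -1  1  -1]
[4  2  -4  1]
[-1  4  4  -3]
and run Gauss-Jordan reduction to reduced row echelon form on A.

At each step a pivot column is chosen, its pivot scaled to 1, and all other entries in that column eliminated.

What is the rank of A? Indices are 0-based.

rank = 4

step 1: normalize row 0 (÷3) = (1, -2/3, -2/3, -1)
  row 2: subtract 4×row0 = (0, 14/3, -4/3, 5)
  row 3: subtract -1×row0 = (0, 10/3, 10/3, -4)
step 2: normalize row 1 (÷-1) = (0, 1, -1, 1)
  row 0: subtract -2/3×row1 = (1, 0, -4/3, -1/3)
  row 2: subtract 14/3×row1 = (0, 0, 10/3, 1/3)
  row 3: subtract 10/3×row1 = (0, 0, 20/3, -22/3)
step 3: normalize row 2 (÷10/3) = (0, 0, 1, 1/10)
  row 0: subtract -4/3×row2 = (1, 0, 0, -1/5)
  row 1: subtract -1×row2 = (0, 1, 0, 11/10)
  row 3: subtract 20/3×row2 = (0, 0, 0, -8)
step 4: normalize row 3 (÷-8) = (0, 0, 0, 1)
  row 0: subtract -1/5×row3 = (1, 0, 0, 0)
  row 1: subtract 11/10×row3 = (0, 1, 0, 0)
  row 2: subtract 1/10×row3 = (0, 0, 1, 0)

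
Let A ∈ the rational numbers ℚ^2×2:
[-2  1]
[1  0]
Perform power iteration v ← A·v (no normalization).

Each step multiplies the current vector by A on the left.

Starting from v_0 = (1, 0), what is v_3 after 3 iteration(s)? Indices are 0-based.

v_3 = (-12, 5)

v_0 = (1, 0).
v_1 = A·v_0 = (-2, 1).
v_2 = A·v_1 = (5, -2).
v_3 = A·v_2 = (-12, 5).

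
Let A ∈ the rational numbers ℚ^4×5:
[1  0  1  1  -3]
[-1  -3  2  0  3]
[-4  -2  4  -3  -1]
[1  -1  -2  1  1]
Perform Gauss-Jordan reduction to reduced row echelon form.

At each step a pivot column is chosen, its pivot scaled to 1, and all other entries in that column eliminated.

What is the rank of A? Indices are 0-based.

rank = 4

[1] R0 /= 1  ⇒  (1, 0, 1, 1, -3)
     R1 -= -1·R0  ⇒  (0, -3, 3, 1, 0)
     R2 -= -4·R0  ⇒  (0, -2, 8, 1, -13)
     R3 -= 1·R0  ⇒  (0, -1, -3, 0, 4)
[2] R1 /= -3  ⇒  (0, 1, -1, -1/3, 0)
     R2 -= -2·R1  ⇒  (0, 0, 6, 1/3, -13)
     R3 -= -1·R1  ⇒  (0, 0, -4, -1/3, 4)
[3] R2 /= 6  ⇒  (0, 0, 1, 1/18, -13/6)
     R0 -= 1·R2  ⇒  (1, 0, 0, 17/18, -5/6)
     R1 -= -1·R2  ⇒  (0, 1, 0, -5/18, -13/6)
     R3 -= -4·R2  ⇒  (0, 0, 0, -1/9, -14/3)
[4] R3 /= -1/9  ⇒  (0, 0, 0, 1, 42)
     R0 -= 17/18·R3  ⇒  (1, 0, 0, 0, -81/2)
     R1 -= -5/18·R3  ⇒  (0, 1, 0, 0, 19/2)
     R2 -= 1/18·R3  ⇒  (0, 0, 1, 0, -9/2)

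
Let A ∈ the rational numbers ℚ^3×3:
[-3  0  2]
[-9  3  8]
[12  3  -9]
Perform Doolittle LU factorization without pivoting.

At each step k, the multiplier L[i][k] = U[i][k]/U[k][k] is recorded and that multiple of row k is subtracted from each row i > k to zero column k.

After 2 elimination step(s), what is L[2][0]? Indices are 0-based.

L[2][0] = -4

[col 0] pivot -3
  R1 -= 3*R0 → (0, 3, 2)  (L[1][0] := 3)
  R2 -= -4*R0 → (0, 3, -1)  (L[2][0] := -4)
[col 1] pivot 3
  R2 -= 1*R1 → (0, 0, -3)  (L[2][1] := 1)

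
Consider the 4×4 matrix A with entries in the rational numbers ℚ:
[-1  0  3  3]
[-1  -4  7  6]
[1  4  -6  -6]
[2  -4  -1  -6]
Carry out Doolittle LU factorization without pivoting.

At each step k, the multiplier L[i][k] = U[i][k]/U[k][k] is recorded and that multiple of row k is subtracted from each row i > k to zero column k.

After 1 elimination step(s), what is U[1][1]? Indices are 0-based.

k=0: U[0][0]=-1
  eliminate (1,0): mult=1, new row 1: (0, -4, 4, 3); set L[1][0]=1
  eliminate (2,0): mult=-1, new row 2: (0, 4, -3, -3); set L[2][0]=-1
  eliminate (3,0): mult=-2, new row 3: (0, -4, 5, 0); set L[3][0]=-2

U[1][1] = -4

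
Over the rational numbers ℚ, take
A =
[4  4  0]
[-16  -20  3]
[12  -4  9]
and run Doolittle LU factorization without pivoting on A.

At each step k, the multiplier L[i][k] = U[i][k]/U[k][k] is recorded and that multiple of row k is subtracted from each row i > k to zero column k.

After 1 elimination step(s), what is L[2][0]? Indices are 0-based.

[col 0] pivot 4
  R1 -= -4*R0 → (0, -4, 3)  (L[1][0] := -4)
  R2 -= 3*R0 → (0, -16, 9)  (L[2][0] := 3)

L[2][0] = 3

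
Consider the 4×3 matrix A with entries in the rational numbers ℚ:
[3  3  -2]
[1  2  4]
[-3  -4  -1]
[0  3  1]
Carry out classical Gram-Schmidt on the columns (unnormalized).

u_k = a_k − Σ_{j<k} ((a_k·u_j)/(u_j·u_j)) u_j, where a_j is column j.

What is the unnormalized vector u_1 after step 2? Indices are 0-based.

u_1 = (-12/19, 15/19, -7/19, 3)

Step 1: u_0 = a_0 = (3, 1, -3, 0).
Step 2: u_1 = a_1 − (23/19)·u_0 = (-12/19, 15/19, -7/19, 3).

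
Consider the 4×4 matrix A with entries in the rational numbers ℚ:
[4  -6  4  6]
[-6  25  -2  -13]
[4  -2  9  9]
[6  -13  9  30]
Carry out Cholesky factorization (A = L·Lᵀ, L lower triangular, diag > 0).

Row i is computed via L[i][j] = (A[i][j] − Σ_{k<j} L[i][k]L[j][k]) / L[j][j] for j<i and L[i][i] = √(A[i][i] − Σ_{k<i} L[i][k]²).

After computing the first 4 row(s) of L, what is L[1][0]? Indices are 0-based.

Step 1: L[0][0] = √(4) = 2.
  L[1][0] = (-6) / L[0][0] = -3.
Step 2: L[1][1] = √(16) = 4.
  L[2][0] = (4) / L[0][0] = 2.
  L[2][1] = (4) / L[1][1] = 1.
Step 3: L[2][2] = √(4) = 2.
  L[3][0] = (6) / L[0][0] = 3.
  L[3][1] = (-4) / L[1][1] = -1.
  L[3][2] = (4) / L[2][2] = 2.
Step 4: L[3][3] = √(16) = 4.

L[1][0] = -3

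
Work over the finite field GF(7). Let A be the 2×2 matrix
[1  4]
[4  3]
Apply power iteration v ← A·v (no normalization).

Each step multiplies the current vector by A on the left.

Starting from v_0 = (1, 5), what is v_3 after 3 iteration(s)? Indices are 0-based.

v_3 = (3, 6)

v_0 = (1, 5).
v_1 = A·v_0 = (0, 5).
v_2 = A·v_1 = (6, 1).
v_3 = A·v_2 = (3, 6).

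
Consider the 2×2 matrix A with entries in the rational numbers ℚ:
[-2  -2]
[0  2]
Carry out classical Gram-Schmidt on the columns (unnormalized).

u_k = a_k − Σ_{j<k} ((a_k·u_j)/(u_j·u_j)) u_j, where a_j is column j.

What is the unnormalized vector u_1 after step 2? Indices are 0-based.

Step 1: u_0 = a_0 = (-2, 0).
Step 2: u_1 = a_1 − (1)·u_0 = (0, 2).

u_1 = (0, 2)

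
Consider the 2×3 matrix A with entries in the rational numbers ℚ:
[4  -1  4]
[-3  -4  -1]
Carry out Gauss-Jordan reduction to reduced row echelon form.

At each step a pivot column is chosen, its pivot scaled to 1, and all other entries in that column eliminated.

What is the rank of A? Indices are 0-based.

rank = 2

pivot(0,0)=4: scale R0 → (1, -1/4, 1)
  clear (1,0): R1 −= (-3)R0 → (0, -19/4, 2)
pivot(1,1)=-19/4: scale R1 → (0, 1, -8/19)
  clear (0,1): R0 −= (-1/4)R1 → (1, 0, 17/19)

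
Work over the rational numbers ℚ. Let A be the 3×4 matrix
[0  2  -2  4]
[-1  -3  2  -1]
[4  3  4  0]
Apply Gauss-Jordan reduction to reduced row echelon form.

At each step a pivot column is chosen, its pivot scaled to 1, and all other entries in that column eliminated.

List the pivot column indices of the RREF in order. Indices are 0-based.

[1] R0 <-> R1
[1] R0 /= -1  ⇒  (1, 3, -2, 1)
     R2 -= 4·R0  ⇒  (0, -9, 12, -4)
[2] R1 /= 2  ⇒  (0, 1, -1, 2)
     R0 -= 3·R1  ⇒  (1, 0, 1, -5)
     R2 -= -9·R1  ⇒  (0, 0, 3, 14)
[3] R2 /= 3  ⇒  (0, 0, 1, 14/3)
     R0 -= 1·R2  ⇒  (1, 0, 0, -29/3)
     R1 -= -1·R2  ⇒  (0, 1, 0, 20/3)

pivot columns: 0, 1, 2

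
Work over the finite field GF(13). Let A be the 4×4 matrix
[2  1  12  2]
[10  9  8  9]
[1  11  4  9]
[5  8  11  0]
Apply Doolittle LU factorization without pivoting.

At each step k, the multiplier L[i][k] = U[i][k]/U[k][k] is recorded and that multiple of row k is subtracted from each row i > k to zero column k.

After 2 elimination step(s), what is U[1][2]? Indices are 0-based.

U[1][2] = 0

k=0: U[0][0]=2
  eliminate (1,0): mult=5, new row 1: (0, 4, 0, 12); set L[1][0]=5
  eliminate (2,0): mult=7, new row 2: (0, 4, 11, 8); set L[2][0]=7
  eliminate (3,0): mult=9, new row 3: (0, 12, 7, 8); set L[3][0]=9
k=1: U[1][1]=4
  eliminate (2,1): mult=1, new row 2: (0, 0, 11, 9); set L[2][1]=1
  eliminate (3,1): mult=3, new row 3: (0, 0, 7, 11); set L[3][1]=3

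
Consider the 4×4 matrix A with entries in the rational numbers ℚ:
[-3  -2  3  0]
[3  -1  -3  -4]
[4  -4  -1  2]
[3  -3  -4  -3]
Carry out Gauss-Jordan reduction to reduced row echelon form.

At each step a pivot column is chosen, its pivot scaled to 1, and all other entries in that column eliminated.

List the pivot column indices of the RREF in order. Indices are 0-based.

pivot(0,0)=-3: scale R0 → (1, 2/3, -1, 0)
  clear (1,0): R1 −= (3)R0 → (0, -3, 0, -4)
  clear (2,0): R2 −= (4)R0 → (0, -20/3, 3, 2)
  clear (3,0): R3 −= (3)R0 → (0, -5, -1, -3)
pivot(1,1)=-3: scale R1 → (0, 1, 0, 4/3)
  clear (0,1): R0 −= (2/3)R1 → (1, 0, -1, -8/9)
  clear (2,1): R2 −= (-20/3)R1 → (0, 0, 3, 98/9)
  clear (3,1): R3 −= (-5)R1 → (0, 0, -1, 11/3)
pivot(2,2)=3: scale R2 → (0, 0, 1, 98/27)
  clear (0,2): R0 −= (-1)R2 → (1, 0, 0, 74/27)
  clear (3,2): R3 −= (-1)R2 → (0, 0, 0, 197/27)
pivot(3,3)=197/27: scale R3 → (0, 0, 0, 1)
  clear (0,3): R0 −= (74/27)R3 → (1, 0, 0, 0)
  clear (1,3): R1 −= (4/3)R3 → (0, 1, 0, 0)
  clear (2,3): R2 −= (98/27)R3 → (0, 0, 1, 0)

pivot columns: 0, 1, 2, 3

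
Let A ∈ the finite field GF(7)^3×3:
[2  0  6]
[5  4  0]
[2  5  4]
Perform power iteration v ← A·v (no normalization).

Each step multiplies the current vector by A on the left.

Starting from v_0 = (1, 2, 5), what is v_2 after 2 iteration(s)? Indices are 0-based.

v_0 = (1, 2, 5).
v_1 = A·v_0 = (4, 6, 4).
v_2 = A·v_1 = (4, 2, 5).

v_2 = (4, 2, 5)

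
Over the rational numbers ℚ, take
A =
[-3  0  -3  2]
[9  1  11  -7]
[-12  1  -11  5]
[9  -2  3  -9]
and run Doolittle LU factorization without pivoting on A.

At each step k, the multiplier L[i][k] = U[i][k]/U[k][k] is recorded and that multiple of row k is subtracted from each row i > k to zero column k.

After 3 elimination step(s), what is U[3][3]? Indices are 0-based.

[col 0] pivot -3
  R1 -= -3*R0 → (0, 1, 2, -1)  (L[1][0] := -3)
  R2 -= 4*R0 → (0, 1, 1, -3)  (L[2][0] := 4)
  R3 -= -3*R0 → (0, -2, -6, -3)  (L[3][0] := -3)
[col 1] pivot 1
  R2 -= 1*R1 → (0, 0, -1, -2)  (L[2][1] := 1)
  R3 -= -2*R1 → (0, 0, -2, -5)  (L[3][1] := -2)
[col 2] pivot -1
  R3 -= 2*R2 → (0, 0, 0, -1)  (L[3][2] := 2)

U[3][3] = -1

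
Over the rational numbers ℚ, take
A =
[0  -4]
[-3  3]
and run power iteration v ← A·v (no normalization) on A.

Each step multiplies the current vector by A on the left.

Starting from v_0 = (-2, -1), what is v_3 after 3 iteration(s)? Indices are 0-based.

v_0 = (-2, -1).
v_1 = A·v_0 = (4, 3).
v_2 = A·v_1 = (-12, -3).
v_3 = A·v_2 = (12, 27).

v_3 = (12, 27)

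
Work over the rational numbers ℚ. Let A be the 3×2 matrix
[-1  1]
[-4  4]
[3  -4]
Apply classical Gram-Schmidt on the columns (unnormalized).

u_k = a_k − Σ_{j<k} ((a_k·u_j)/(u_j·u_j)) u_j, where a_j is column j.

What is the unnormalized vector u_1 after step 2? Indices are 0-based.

u_1 = (-3/26, -6/13, -17/26)

Step 1: u_0 = a_0 = (-1, -4, 3).
Step 2: u_1 = a_1 − (-29/26)·u_0 = (-3/26, -6/13, -17/26).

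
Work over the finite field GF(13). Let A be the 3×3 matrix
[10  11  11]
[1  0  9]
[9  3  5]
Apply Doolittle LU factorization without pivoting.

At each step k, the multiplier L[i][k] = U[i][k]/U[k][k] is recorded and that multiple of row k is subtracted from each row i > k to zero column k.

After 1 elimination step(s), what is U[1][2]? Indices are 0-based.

U[1][2] = 4

k=0: U[0][0]=10
  eliminate (1,0): mult=4, new row 1: (0, 8, 4); set L[1][0]=4
  eliminate (2,0): mult=10, new row 2: (0, 10, 12); set L[2][0]=10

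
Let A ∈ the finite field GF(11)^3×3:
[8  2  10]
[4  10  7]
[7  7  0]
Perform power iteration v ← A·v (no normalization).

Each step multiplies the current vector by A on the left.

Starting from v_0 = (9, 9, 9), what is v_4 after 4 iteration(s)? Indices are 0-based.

v_0 = (9, 9, 9).
v_1 = A·v_0 = (4, 2, 5).
v_2 = A·v_1 = (9, 5, 9).
v_3 = A·v_2 = (7, 6, 10).
v_4 = A·v_3 = (3, 4, 3).

v_4 = (3, 4, 3)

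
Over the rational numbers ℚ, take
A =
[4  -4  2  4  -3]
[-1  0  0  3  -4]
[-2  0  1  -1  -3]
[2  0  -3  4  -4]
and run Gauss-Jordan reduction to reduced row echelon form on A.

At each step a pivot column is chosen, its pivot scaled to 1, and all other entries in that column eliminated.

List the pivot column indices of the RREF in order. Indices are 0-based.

pivot(0,0)=4: scale R0 → (1, -1, 1/2, 1, -3/4)
  clear (1,0): R1 −= (-1)R0 → (0, -1, 1/2, 4, -19/4)
  clear (2,0): R2 −= (-2)R0 → (0, -2, 2, 1, -9/2)
  clear (3,0): R3 −= (2)R0 → (0, 2, -4, 2, -5/2)
pivot(1,1)=-1: scale R1 → (0, 1, -1/2, -4, 19/4)
  clear (0,1): R0 −= (-1)R1 → (1, 0, 0, -3, 4)
  clear (2,1): R2 −= (-2)R1 → (0, 0, 1, -7, 5)
  clear (3,1): R3 −= (2)R1 → (0, 0, -3, 10, -12)
pivot(2,2)=1: scale R2 → (0, 0, 1, -7, 5)
  clear (1,2): R1 −= (-1/2)R2 → (0, 1, 0, -15/2, 29/4)
  clear (3,2): R3 −= (-3)R2 → (0, 0, 0, -11, 3)
pivot(3,3)=-11: scale R3 → (0, 0, 0, 1, -3/11)
  clear (0,3): R0 −= (-3)R3 → (1, 0, 0, 0, 35/11)
  clear (1,3): R1 −= (-15/2)R3 → (0, 1, 0, 0, 229/44)
  clear (2,3): R2 −= (-7)R3 → (0, 0, 1, 0, 34/11)

pivot columns: 0, 1, 2, 3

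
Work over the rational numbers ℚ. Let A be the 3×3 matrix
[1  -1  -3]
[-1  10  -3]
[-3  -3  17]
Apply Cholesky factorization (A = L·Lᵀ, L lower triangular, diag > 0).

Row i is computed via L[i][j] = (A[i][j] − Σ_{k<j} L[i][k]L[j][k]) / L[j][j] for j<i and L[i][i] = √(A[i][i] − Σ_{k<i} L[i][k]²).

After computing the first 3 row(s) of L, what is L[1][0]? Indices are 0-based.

L[1][0] = -1

Step 1: L[0][0] = √(1) = 1.
  L[1][0] = (-1) / L[0][0] = -1.
Step 2: L[1][1] = √(9) = 3.
  L[2][0] = (-3) / L[0][0] = -3.
  L[2][1] = (-6) / L[1][1] = -2.
Step 3: L[2][2] = √(4) = 2.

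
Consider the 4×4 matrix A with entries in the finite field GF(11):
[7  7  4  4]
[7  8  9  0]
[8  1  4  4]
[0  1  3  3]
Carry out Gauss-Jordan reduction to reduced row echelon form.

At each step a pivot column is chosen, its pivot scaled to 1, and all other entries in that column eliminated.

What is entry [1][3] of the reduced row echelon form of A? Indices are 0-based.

[1] R0 /= 7  ⇒  (1, 1, 10, 10)
     R1 -= 7·R0  ⇒  (0, 1, 5, 7)
     R2 -= 8·R0  ⇒  (0, 4, 1, 1)
[2] R1 /= 1  ⇒  (0, 1, 5, 7)
     R0 -= 1·R1  ⇒  (1, 0, 5, 3)
     R2 -= 4·R1  ⇒  (0, 0, 3, 6)
     R3 -= 1·R1  ⇒  (0, 0, 9, 7)
[3] R2 /= 3  ⇒  (0, 0, 1, 2)
     R0 -= 5·R2  ⇒  (1, 0, 0, 4)
     R1 -= 5·R2  ⇒  (0, 1, 0, 8)
     R3 -= 9·R2  ⇒  (0, 0, 0, 0)
column 3 empty below row 3

M[1][3] = 8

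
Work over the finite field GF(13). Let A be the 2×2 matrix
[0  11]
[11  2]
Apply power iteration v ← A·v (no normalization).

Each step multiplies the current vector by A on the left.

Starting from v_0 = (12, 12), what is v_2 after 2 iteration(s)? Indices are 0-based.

v_0 = (12, 12).
v_1 = A·v_0 = (2, 0).
v_2 = A·v_1 = (0, 9).

v_2 = (0, 9)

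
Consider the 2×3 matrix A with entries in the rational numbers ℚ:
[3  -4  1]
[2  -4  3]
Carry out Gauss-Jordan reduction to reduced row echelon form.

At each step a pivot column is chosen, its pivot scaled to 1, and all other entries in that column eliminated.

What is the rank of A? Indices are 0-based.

rank = 2

pivot(0,0)=3: scale R0 → (1, -4/3, 1/3)
  clear (1,0): R1 −= (2)R0 → (0, -4/3, 7/3)
pivot(1,1)=-4/3: scale R1 → (0, 1, -7/4)
  clear (0,1): R0 −= (-4/3)R1 → (1, 0, -2)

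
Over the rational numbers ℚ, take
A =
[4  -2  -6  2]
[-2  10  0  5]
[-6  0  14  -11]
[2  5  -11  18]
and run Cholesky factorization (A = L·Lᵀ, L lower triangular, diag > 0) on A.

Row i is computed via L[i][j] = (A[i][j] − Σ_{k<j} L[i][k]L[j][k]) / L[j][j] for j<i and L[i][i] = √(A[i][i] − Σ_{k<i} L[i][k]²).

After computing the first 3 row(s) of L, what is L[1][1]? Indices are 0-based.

L[1][1] = 3

Step 1: L[0][0] = √(4) = 2.
  L[1][0] = (-2) / L[0][0] = -1.
Step 2: L[1][1] = √(9) = 3.
  L[2][0] = (-6) / L[0][0] = -3.
  L[2][1] = (-3) / L[1][1] = -1.
Step 3: L[2][2] = √(4) = 2.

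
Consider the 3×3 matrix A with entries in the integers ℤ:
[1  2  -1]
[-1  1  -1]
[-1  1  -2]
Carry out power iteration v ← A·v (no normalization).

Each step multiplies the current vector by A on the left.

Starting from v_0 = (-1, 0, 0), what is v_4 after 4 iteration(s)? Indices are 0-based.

v_0 = (-1, 0, 0).
v_1 = A·v_0 = (-1, 1, 1).
v_2 = A·v_1 = (0, 1, 0).
v_3 = A·v_2 = (2, 1, 1).
v_4 = A·v_3 = (3, -2, -3).

v_4 = (3, -2, -3)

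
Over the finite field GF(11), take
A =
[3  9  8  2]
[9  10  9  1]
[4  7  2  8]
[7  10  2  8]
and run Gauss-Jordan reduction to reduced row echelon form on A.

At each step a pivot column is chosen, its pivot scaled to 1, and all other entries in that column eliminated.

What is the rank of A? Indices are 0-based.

pivot(0,0)=3: scale R0 → (1, 3, 10, 8)
  clear (1,0): R1 −= (9)R0 → (0, 5, 7, 6)
  clear (2,0): R2 −= (4)R0 → (0, 6, 6, 9)
  clear (3,0): R3 −= (7)R0 → (0, 0, 9, 7)
pivot(1,1)=5: scale R1 → (0, 1, 8, 10)
  clear (0,1): R0 −= (3)R1 → (1, 0, 8, 0)
  clear (2,1): R2 −= (6)R1 → (0, 0, 2, 4)
pivot(2,2)=2: scale R2 → (0, 0, 1, 2)
  clear (0,2): R0 −= (8)R2 → (1, 0, 0, 6)
  clear (1,2): R1 −= (8)R2 → (0, 1, 0, 5)
  clear (3,2): R3 −= (9)R2 → (0, 0, 0, 0)
col 3: no nonzero at/below row 3; advance.

rank = 3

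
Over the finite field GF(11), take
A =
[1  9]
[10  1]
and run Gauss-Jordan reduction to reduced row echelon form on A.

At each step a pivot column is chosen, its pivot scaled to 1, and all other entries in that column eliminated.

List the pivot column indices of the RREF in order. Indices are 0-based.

[1] R0 /= 1  ⇒  (1, 9)
     R1 -= 10·R0  ⇒  (0, 10)
[2] R1 /= 10  ⇒  (0, 1)
     R0 -= 9·R1  ⇒  (1, 0)

pivot columns: 0, 1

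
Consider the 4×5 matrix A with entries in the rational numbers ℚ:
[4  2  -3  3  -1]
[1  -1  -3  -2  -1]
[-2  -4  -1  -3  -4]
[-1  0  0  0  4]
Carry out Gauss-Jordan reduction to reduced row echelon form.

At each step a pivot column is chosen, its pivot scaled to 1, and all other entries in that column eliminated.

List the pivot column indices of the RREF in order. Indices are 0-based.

[1] R0 /= 4  ⇒  (1, 1/2, -3/4, 3/4, -1/4)
     R1 -= 1·R0  ⇒  (0, -3/2, -9/4, -11/4, -3/4)
     R2 -= -2·R0  ⇒  (0, -3, -5/2, -3/2, -9/2)
     R3 -= -1·R0  ⇒  (0, 1/2, -3/4, 3/4, 15/4)
[2] R1 /= -3/2  ⇒  (0, 1, 3/2, 11/6, 1/2)
     R0 -= 1/2·R1  ⇒  (1, 0, -3/2, -1/6, -1/2)
     R2 -= -3·R1  ⇒  (0, 0, 2, 4, -3)
     R3 -= 1/2·R1  ⇒  (0, 0, -3/2, -1/6, 7/2)
[3] R2 /= 2  ⇒  (0, 0, 1, 2, -3/2)
     R0 -= -3/2·R2  ⇒  (1, 0, 0, 17/6, -11/4)
     R1 -= 3/2·R2  ⇒  (0, 1, 0, -7/6, 11/4)
     R3 -= -3/2·R2  ⇒  (0, 0, 0, 17/6, 5/4)
[4] R3 /= 17/6  ⇒  (0, 0, 0, 1, 15/34)
     R0 -= 17/6·R3  ⇒  (1, 0, 0, 0, -4)
     R1 -= -7/6·R3  ⇒  (0, 1, 0, 0, 111/34)
     R2 -= 2·R3  ⇒  (0, 0, 1, 0, -81/34)

pivot columns: 0, 1, 2, 3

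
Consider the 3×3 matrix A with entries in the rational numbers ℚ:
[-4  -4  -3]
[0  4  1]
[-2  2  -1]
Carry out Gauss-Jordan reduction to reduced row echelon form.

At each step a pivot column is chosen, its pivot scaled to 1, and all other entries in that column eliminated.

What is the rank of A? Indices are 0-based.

[1] R0 /= -4  ⇒  (1, 1, 3/4)
     R2 -= -2·R0  ⇒  (0, 4, 1/2)
[2] R1 /= 4  ⇒  (0, 1, 1/4)
     R0 -= 1·R1  ⇒  (1, 0, 1/2)
     R2 -= 4·R1  ⇒  (0, 0, -1/2)
[3] R2 /= -1/2  ⇒  (0, 0, 1)
     R0 -= 1/2·R2  ⇒  (1, 0, 0)
     R1 -= 1/4·R2  ⇒  (0, 1, 0)

rank = 3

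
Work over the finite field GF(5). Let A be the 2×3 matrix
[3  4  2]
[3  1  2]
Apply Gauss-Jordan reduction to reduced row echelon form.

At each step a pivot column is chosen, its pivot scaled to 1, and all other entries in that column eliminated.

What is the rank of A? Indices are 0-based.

pivot(0,0)=3: scale R0 → (1, 3, 4)
  clear (1,0): R1 −= (3)R0 → (0, 2, 0)
pivot(1,1)=2: scale R1 → (0, 1, 0)
  clear (0,1): R0 −= (3)R1 → (1, 0, 4)

rank = 2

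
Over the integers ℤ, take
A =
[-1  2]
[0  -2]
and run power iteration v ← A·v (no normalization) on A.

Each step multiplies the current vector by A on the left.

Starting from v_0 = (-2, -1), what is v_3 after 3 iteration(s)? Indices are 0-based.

v_0 = (-2, -1).
v_1 = A·v_0 = (0, 2).
v_2 = A·v_1 = (4, -4).
v_3 = A·v_2 = (-12, 8).

v_3 = (-12, 8)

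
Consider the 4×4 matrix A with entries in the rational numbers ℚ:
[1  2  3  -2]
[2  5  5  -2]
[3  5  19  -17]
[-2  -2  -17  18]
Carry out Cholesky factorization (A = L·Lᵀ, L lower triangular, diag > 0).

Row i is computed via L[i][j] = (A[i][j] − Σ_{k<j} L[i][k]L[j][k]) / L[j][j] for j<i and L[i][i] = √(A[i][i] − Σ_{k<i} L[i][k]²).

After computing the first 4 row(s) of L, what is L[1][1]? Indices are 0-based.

L[1][1] = 1

Step 1: L[0][0] = √(1) = 1.
  L[1][0] = (2) / L[0][0] = 2.
Step 2: L[1][1] = √(1) = 1.
  L[2][0] = (3) / L[0][0] = 3.
  L[2][1] = (-1) / L[1][1] = -1.
Step 3: L[2][2] = √(9) = 3.
  L[3][0] = (-2) / L[0][0] = -2.
  L[3][1] = (2) / L[1][1] = 2.
  L[3][2] = (-9) / L[2][2] = -3.
Step 4: L[3][3] = √(1) = 1.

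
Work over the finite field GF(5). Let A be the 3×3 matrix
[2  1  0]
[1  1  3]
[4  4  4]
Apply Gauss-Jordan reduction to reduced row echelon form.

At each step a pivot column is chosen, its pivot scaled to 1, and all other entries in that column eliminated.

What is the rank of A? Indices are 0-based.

pivot(0,0)=2: scale R0 → (1, 3, 0)
  clear (1,0): R1 −= (1)R0 → (0, 3, 3)
  clear (2,0): R2 −= (4)R0 → (0, 2, 4)
pivot(1,1)=3: scale R1 → (0, 1, 1)
  clear (0,1): R0 −= (3)R1 → (1, 0, 2)
  clear (2,1): R2 −= (2)R1 → (0, 0, 2)
pivot(2,2)=2: scale R2 → (0, 0, 1)
  clear (0,2): R0 −= (2)R2 → (1, 0, 0)
  clear (1,2): R1 −= (1)R2 → (0, 1, 0)

rank = 3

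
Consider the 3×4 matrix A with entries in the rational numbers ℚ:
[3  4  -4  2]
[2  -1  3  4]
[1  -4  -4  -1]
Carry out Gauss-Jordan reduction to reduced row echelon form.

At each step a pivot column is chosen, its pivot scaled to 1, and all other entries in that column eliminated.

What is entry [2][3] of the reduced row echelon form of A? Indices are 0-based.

pivot(0,0)=3: scale R0 → (1, 4/3, -4/3, 2/3)
  clear (1,0): R1 −= (2)R0 → (0, -11/3, 17/3, 8/3)
  clear (2,0): R2 −= (1)R0 → (0, -16/3, -8/3, -5/3)
pivot(1,1)=-11/3: scale R1 → (0, 1, -17/11, -8/11)
  clear (0,1): R0 −= (4/3)R1 → (1, 0, 8/11, 18/11)
  clear (2,1): R2 −= (-16/3)R1 → (0, 0, -120/11, -61/11)
pivot(2,2)=-120/11: scale R2 → (0, 0, 1, 61/120)
  clear (0,2): R0 −= (8/11)R2 → (1, 0, 0, 19/15)
  clear (1,2): R1 −= (-17/11)R2 → (0, 1, 0, 7/120)

M[2][3] = 61/120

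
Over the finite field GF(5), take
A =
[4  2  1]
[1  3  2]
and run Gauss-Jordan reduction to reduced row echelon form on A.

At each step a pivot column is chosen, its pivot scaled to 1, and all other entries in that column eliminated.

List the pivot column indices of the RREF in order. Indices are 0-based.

pivot(0,0)=4: scale R0 → (1, 3, 4)
  clear (1,0): R1 −= (1)R0 → (0, 0, 3)
col 1: no nonzero at/below row 1; advance.
pivot(1,2)=3: scale R1 → (0, 0, 1)
  clear (0,2): R0 −= (4)R1 → (1, 3, 0)

pivot columns: 0, 2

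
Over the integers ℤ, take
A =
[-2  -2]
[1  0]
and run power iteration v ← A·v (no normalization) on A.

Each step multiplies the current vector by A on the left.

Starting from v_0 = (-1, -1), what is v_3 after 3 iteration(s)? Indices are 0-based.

v_0 = (-1, -1).
v_1 = A·v_0 = (4, -1).
v_2 = A·v_1 = (-6, 4).
v_3 = A·v_2 = (4, -6).

v_3 = (4, -6)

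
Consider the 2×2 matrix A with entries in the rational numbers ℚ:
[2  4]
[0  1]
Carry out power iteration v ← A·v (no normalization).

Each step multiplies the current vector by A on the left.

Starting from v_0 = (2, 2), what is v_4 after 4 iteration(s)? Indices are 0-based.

v_4 = (152, 2)

v_0 = (2, 2).
v_1 = A·v_0 = (12, 2).
v_2 = A·v_1 = (32, 2).
v_3 = A·v_2 = (72, 2).
v_4 = A·v_3 = (152, 2).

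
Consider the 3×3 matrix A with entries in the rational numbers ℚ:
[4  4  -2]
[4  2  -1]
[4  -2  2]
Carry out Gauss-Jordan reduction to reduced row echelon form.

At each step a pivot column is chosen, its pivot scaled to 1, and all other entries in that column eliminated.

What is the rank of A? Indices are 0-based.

rank = 3

[1] R0 /= 4  ⇒  (1, 1, -1/2)
     R1 -= 4·R0  ⇒  (0, -2, 1)
     R2 -= 4·R0  ⇒  (0, -6, 4)
[2] R1 /= -2  ⇒  (0, 1, -1/2)
     R0 -= 1·R1  ⇒  (1, 0, 0)
     R2 -= -6·R1  ⇒  (0, 0, 1)
[3] R2 /= 1  ⇒  (0, 0, 1)
     R1 -= -1/2·R2  ⇒  (0, 1, 0)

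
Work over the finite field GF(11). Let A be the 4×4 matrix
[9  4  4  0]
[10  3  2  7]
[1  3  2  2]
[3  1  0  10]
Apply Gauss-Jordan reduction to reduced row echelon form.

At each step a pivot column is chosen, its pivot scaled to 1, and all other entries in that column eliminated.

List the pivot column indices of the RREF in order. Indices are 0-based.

pivot(0,0)=9: scale R0 → (1, 9, 9, 0)
  clear (1,0): R1 −= (10)R0 → (0, 1, 0, 7)
  clear (2,0): R2 −= (1)R0 → (0, 5, 4, 2)
  clear (3,0): R3 −= (3)R0 → (0, 7, 6, 10)
pivot(1,1)=1: scale R1 → (0, 1, 0, 7)
  clear (0,1): R0 −= (9)R1 → (1, 0, 9, 3)
  clear (2,1): R2 −= (5)R1 → (0, 0, 4, 0)
  clear (3,1): R3 −= (7)R1 → (0, 0, 6, 5)
pivot(2,2)=4: scale R2 → (0, 0, 1, 0)
  clear (0,2): R0 −= (9)R2 → (1, 0, 0, 3)
  clear (3,2): R3 −= (6)R2 → (0, 0, 0, 5)
pivot(3,3)=5: scale R3 → (0, 0, 0, 1)
  clear (0,3): R0 −= (3)R3 → (1, 0, 0, 0)
  clear (1,3): R1 −= (7)R3 → (0, 1, 0, 0)

pivot columns: 0, 1, 2, 3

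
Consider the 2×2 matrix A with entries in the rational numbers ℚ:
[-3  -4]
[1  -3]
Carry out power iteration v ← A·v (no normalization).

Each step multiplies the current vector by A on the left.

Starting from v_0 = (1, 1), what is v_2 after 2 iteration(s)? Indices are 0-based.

v_0 = (1, 1).
v_1 = A·v_0 = (-7, -2).
v_2 = A·v_1 = (29, -1).

v_2 = (29, -1)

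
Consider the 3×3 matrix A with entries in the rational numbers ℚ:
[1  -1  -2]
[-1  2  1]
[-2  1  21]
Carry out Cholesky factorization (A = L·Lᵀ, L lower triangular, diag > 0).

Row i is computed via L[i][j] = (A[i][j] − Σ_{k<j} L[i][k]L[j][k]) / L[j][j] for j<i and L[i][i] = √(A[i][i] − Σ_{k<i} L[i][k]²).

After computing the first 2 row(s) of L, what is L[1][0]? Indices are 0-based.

Step 1: L[0][0] = √(1) = 1.
  L[1][0] = (-1) / L[0][0] = -1.
Step 2: L[1][1] = √(1) = 1.

L[1][0] = -1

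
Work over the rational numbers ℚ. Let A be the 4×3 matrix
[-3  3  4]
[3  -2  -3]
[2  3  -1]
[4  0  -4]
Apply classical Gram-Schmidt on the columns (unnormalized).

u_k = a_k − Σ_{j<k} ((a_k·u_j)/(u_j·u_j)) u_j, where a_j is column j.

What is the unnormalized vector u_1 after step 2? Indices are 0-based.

Step 1: u_0 = a_0 = (-3, 3, 2, 4).
Step 2: u_1 = a_1 − (-9/38)·u_0 = (87/38, -49/38, 66/19, 18/19).

u_1 = (87/38, -49/38, 66/19, 18/19)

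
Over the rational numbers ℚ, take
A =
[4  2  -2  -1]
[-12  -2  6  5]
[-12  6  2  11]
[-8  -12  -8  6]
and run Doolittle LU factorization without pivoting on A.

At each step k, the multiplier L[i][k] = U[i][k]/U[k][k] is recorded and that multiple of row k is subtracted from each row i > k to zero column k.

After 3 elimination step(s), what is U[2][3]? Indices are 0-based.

[col 0] pivot 4
  R1 -= -3*R0 → (0, 4, 0, 2)  (L[1][0] := -3)
  R2 -= -3*R0 → (0, 12, -4, 8)  (L[2][0] := -3)
  R3 -= -2*R0 → (0, -8, -12, 4)  (L[3][0] := -2)
[col 1] pivot 4
  R2 -= 3*R1 → (0, 0, -4, 2)  (L[2][1] := 3)
  R3 -= -2*R1 → (0, 0, -12, 8)  (L[3][1] := -2)
[col 2] pivot -4
  R3 -= 3*R2 → (0, 0, 0, 2)  (L[3][2] := 3)

U[2][3] = 2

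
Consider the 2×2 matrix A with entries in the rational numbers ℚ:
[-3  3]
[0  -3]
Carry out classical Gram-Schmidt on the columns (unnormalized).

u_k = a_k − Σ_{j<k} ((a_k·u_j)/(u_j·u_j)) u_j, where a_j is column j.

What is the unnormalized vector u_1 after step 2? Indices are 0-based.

Step 1: u_0 = a_0 = (-3, 0).
Step 2: u_1 = a_1 − (-1)·u_0 = (0, -3).

u_1 = (0, -3)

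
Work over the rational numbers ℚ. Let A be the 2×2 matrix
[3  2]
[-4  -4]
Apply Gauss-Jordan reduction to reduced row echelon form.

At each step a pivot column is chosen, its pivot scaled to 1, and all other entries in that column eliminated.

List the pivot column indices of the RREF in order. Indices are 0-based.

pivot columns: 0, 1

pivot(0,0)=3: scale R0 → (1, 2/3)
  clear (1,0): R1 −= (-4)R0 → (0, -4/3)
pivot(1,1)=-4/3: scale R1 → (0, 1)
  clear (0,1): R0 −= (2/3)R1 → (1, 0)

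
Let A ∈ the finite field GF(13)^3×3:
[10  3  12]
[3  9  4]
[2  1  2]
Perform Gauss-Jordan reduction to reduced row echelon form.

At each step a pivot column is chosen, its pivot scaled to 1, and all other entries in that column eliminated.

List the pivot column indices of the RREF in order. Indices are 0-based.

pivot(0,0)=10: scale R0 → (1, 12, 9)
  clear (1,0): R1 −= (3)R0 → (0, 12, 3)
  clear (2,0): R2 −= (2)R0 → (0, 3, 10)
pivot(1,1)=12: scale R1 → (0, 1, 10)
  clear (0,1): R0 −= (12)R1 → (1, 0, 6)
  clear (2,1): R2 −= (3)R1 → (0, 0, 6)
pivot(2,2)=6: scale R2 → (0, 0, 1)
  clear (0,2): R0 −= (6)R2 → (1, 0, 0)
  clear (1,2): R1 −= (10)R2 → (0, 1, 0)

pivot columns: 0, 1, 2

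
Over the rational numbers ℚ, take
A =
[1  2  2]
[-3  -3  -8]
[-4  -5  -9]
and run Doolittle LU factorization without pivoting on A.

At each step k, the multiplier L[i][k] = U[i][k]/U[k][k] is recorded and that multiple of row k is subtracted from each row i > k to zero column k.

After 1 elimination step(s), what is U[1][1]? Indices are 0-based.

k=0: U[0][0]=1
  eliminate (1,0): mult=-3, new row 1: (0, 3, -2); set L[1][0]=-3
  eliminate (2,0): mult=-4, new row 2: (0, 3, -1); set L[2][0]=-4

U[1][1] = 3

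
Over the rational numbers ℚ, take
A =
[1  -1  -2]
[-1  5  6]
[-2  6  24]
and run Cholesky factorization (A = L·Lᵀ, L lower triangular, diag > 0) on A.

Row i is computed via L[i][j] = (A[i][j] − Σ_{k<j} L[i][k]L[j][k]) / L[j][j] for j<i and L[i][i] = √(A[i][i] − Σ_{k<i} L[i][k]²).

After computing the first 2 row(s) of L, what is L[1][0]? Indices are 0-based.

L[1][0] = -1

Step 1: L[0][0] = √(1) = 1.
  L[1][0] = (-1) / L[0][0] = -1.
Step 2: L[1][1] = √(4) = 2.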